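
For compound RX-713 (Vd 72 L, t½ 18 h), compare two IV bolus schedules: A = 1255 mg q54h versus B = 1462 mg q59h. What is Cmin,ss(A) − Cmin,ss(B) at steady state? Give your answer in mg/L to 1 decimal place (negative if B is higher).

Regimen A: f = (1/2)^(54/18) ≈ 0.1250; Cmin,ss = (1255/72)·f/(1−f) ≈ 2.490 mg/L.
Regimen B: f = (1/2)^(59/18) ≈ 0.1031; Cmin,ss = (1462/72)·f/(1−f) ≈ 2.334 mg/L.
Difference ≈ 2.490 − 2.334 ≈ 0.156 mg/L.

0.2 mg/L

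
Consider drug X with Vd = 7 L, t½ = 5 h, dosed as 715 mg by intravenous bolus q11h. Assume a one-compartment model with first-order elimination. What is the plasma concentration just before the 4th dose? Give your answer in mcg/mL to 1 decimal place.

f = (1/2)^(τ/t½) = (1/2)^(11/5) ≈ 0.2176.
C₀ = D/Vd = 715/7 ≈ 102.143 mcg/mL.
Before the 4th dose, 3 doses have been given. Superposition: Cmin = C₀·(f + f² + … + f^3).
≈ 102.143 × (0.2176 + 0.0473 + 0.0103) ≈ 102.143 × 0.2752 ≈ 28.110 mcg/mL.

28.1 mcg/mL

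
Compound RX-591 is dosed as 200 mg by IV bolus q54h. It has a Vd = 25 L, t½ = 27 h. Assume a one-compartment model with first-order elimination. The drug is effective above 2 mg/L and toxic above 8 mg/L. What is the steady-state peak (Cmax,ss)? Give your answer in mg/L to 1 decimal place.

10.7 mg/L

The dosing interval is 2 half-lives, so f = 2^(−2) = 0.25.
Accumulation ratio R = 1/(1 − f) = 1/0.75 = 4/3.
Single-dose peak C₀ = D/Vd = 200/25 = 8 mg/L.
Steady-state peak Cmax,ss = C₀·R = 8 × 4/3 ≈ 10.667 mg/L.
Peak 10.7 mg/L vs MTC 8 mg/L: exceeds toxic threshold.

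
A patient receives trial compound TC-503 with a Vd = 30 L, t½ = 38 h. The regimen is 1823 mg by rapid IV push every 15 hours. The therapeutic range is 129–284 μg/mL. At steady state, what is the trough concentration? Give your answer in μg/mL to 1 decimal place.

193.1 μg/mL

Over one 15-h interval, 15/38 ≈ 0.39474 half-lives elapse, leaving f ≈ 0.7606 of each dose.
Accumulation ratio R = 1/(1 − f) ≈ 1/0.2394 ≈ 4.1771.
Each bolus raises the concentration by D/Vd = 1823/30 ≈ 60.767 μg/mL.
Cmax,ss = C₀/(1 − f) ≈ 60.767/0.2394 ≈ 253.830 μg/mL.
One interval later, Cmin,ss = Cmax,ss·e^(−kτ) ≈ 253.830 × 0.7606 ≈ 193.063 μg/mL.
Trough 193.1 μg/mL vs MEC 129 μg/mL: adequate.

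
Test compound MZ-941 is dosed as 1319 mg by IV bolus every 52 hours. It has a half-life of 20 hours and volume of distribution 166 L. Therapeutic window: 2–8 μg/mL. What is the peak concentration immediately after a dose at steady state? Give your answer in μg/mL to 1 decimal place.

9.5 μg/mL

τ/t½ = 52/20 ≈ 2.6, so fraction remaining f = (1/2)^(52/20) ≈ 0.1649.
At steady state, accumulation factor R = 1/(1 − e^(−kτ)) ≈ 1.1975.
Single-dose peak C₀ = D/Vd = 1319/166 ≈ 7.946 μg/mL.
Steady-state peak Cmax,ss = C₀·R ≈ 7.946 × 1.1975 ≈ 9.515 μg/mL.
Peak 9.5 μg/mL vs MTC 8 μg/mL: exceeds toxic threshold.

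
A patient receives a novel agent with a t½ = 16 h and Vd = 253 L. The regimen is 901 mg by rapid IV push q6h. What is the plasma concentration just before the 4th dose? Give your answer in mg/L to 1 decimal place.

f = (1/2)^(τ/t½) = (1/2)^(6/16) ≈ 0.7711.
C₀ = D/Vd = 901/253 ≈ 3.561 mg/L.
Before the 4th dose, 3 doses have been given. Superposition: Cmin = C₀·(f + f² + … + f^3).
≈ 3.561 × (0.7711 + 0.5946 + 0.4585) ≈ 3.561 × 1.8242 ≈ 6.496 mg/L.

6.5 mg/L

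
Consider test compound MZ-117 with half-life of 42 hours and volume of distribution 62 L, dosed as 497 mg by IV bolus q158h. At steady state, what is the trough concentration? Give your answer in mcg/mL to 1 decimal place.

k = ln2/t½ = ln2/42 ≈ 0.016504 h⁻¹; fraction remaining f = e^(−kτ) = e^(−0.016504×158) ≈ 0.0737.
At steady state, accumulation factor R = 1/(1 − e^(−kτ)) ≈ 1.0796.
Each bolus raises the concentration by D/Vd = 497/62 ≈ 8.016 mcg/mL.
Cmax,ss = C₀/(1 − f) ≈ 8.016/0.9263 ≈ 8.654 mcg/mL.
Steady-state trough Cmin,ss = Cmax,ss·f ≈ 8.654 × 0.0737 ≈ 0.638 mcg/mL.

0.6 mcg/mL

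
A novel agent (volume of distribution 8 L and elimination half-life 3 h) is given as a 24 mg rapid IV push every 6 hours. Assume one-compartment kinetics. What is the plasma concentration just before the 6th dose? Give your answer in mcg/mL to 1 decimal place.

f = (1/2)^(τ/t½) = (1/2)^(6/3) ≈ 0.2500.
C₀ = D/Vd = 24/8 ≈ 3.000 mcg/mL.
Before the 6th dose, 5 doses have been given. Superposition: Cmin = C₀·(f + f² + … + f^5).
≈ 3.000 × (0.2500 + 0.0625 + 0.0156 + 0.0039 + 0.0010) ≈ 3.000 × 0.3330 ≈ 0.999 mcg/mL.

1.0 mcg/mL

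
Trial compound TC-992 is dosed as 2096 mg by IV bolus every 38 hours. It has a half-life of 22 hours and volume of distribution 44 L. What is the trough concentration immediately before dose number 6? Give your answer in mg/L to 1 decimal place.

f = (1/2)^(τ/t½) = (1/2)^(38/22) ≈ 0.3020.
C₀ = D/Vd = 2096/44 ≈ 47.636 mg/L.
Before the 6th dose, 5 doses have been given. Superposition: Cmin = C₀·(f + f² + … + f^5).
≈ 47.636 × (0.3020 + 0.0912 + 0.0275 + 0.0083 + 0.0025) ≈ 47.636 × 0.4315 ≈ 20.555 mg/L.

20.6 mg/L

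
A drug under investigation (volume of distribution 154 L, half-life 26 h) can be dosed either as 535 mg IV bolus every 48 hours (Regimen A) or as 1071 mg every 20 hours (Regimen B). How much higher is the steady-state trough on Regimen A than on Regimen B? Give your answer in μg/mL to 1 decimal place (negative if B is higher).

Regimen A: f = (1/2)^(48/26) ≈ 0.2781; Cmin,ss = (535/154)·f/(1−f) ≈ 1.338 μg/mL.
Regimen B: f = (1/2)^(20/26) ≈ 0.5867; Cmin,ss = (1071/154)·f/(1−f) ≈ 9.872 μg/mL.
Difference ≈ 1.338 − 9.872 ≈ -8.534 μg/mL.

-8.5 μg/mL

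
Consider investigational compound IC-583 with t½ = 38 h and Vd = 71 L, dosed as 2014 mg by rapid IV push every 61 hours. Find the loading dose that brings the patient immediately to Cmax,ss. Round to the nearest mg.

f = (1/2)^(61/38) ≈ 0.328676; accumulation ratio R = 1/(1−f) ≈ 1.48959.
Loading dose to hit Cmax,ss on first dose: D_load = D_maint·R ≈ 2014 × 1.48959 ≈ 3000.03 mg.

3000 mg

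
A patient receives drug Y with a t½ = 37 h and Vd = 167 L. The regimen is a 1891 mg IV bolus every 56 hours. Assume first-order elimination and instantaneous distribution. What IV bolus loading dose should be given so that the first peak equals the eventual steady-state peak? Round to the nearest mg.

f = (1/2)^(56/37) ≈ 0.350257; accumulation ratio R = 1/(1−f) ≈ 1.53907.
Loading dose to hit Cmax,ss on first dose: D_load = D_maint·R ≈ 1891 × 1.53907 ≈ 2910.38 mg.

2910 mg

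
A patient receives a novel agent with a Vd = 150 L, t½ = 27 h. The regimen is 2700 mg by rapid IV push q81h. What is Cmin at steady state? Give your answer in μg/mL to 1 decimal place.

τ = 81 h = 3 half-lives, so f = (1/2)^3 = 0.125.
Accumulation ratio R = 1/(1 − f) = 1/0.875 = 8/7.
Single-dose peak C₀ = D/Vd = 2700/150 = 18 μg/mL.
Steady-state peak Cmax,ss = C₀·R = 18 × 8/7 ≈ 20.571 μg/mL.
Steady-state trough Cmin,ss = Cmax,ss·f ≈ 20.571 × 0.125 ≈ 2.571 μg/mL.

2.6 μg/mL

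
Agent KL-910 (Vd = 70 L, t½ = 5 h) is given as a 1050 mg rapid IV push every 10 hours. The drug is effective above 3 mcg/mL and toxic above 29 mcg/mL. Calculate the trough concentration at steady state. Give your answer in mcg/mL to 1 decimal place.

The dosing interval is 2 half-lives, so f = 2^(−2) = 0.25.
At steady state, R = 1/(1 − 0.25) = 4/3.
Single-dose peak C₀ = D/Vd = 1050/70 = 15 mcg/mL.
Steady-state peak Cmax,ss = C₀·R = 15 × 4/3 ≈ 20.000 mcg/mL.
Steady-state trough Cmin,ss = Cmax,ss·f ≈ 20.000 × 0.25 ≈ 5.000 mcg/mL.
Trough 5.0 mcg/mL vs MEC 3 mcg/mL: adequate.

5.0 mcg/mL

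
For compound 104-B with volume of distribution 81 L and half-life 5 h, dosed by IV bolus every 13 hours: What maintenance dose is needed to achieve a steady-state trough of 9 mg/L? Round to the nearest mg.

3691 mg

τ/t½ = 13/5 ≈ 2.6, so f = (1/2)^(13/5) ≈ 0.164938.
Cmin,ss = (D/Vd)·f/(1−f), so D = Cmin,ss·Vd·(1−f)/f.
D = 9 × 81 × (1−f)/f ≈ 9 × 81 × 5.06288 ≈ 3690.84 mg.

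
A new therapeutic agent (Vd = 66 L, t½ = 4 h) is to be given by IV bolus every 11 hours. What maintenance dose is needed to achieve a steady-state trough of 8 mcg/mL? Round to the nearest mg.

τ/t½ = 11/4 ≈ 2.75, so f = (1/2)^(11/4) ≈ 0.148651.
Cmin,ss = (D/Vd)·f/(1−f), so D = Cmin,ss·Vd·(1−f)/f.
D = 8 × 66 × (1−f)/f ≈ 8 × 66 × 5.72717 ≈ 3023.95 mg.

3024 mg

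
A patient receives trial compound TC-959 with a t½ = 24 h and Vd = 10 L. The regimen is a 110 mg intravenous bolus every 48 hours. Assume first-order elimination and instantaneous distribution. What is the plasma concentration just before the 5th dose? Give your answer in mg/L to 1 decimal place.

3.7 mg/L

f = (1/2)^(τ/t½) = (1/2)^(48/24) ≈ 0.2500.
C₀ = D/Vd = 110/10 ≈ 11.000 mg/L.
Before the 5th dose, 4 doses have been given. Superposition: Cmin = C₀·(f + f² + … + f^4).
≈ 11.000 × (0.2500 + 0.0625 + 0.0156 + 0.0039) ≈ 11.000 × 0.3320 ≈ 3.652 mg/L.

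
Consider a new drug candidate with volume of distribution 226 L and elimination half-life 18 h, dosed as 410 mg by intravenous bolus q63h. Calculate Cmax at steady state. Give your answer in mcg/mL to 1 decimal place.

k = ln2/t½ = ln2/18 ≈ 0.038508 h⁻¹; fraction remaining f = e^(−kτ) = e^(−0.038508×63) ≈ 0.0884.
Accumulation ratio R = 1/(1 − f) ≈ 1/0.9116 ≈ 1.0970.
Single-dose peak C₀ = D/Vd = 410/226 ≈ 1.814 mcg/mL.
Cmax,ss = C₀/(1 − f) ≈ 1.814/0.9116 ≈ 1.990 mcg/mL.

2.0 mcg/mL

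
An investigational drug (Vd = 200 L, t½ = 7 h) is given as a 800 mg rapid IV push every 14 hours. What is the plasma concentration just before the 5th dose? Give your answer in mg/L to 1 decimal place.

f = (1/2)^(τ/t½) = (1/2)^(14/7) ≈ 0.2500.
C₀ = D/Vd = 800/200 ≈ 4.000 mg/L.
Before the 5th dose, 4 doses have been given. Superposition: Cmin = C₀·(f + f² + … + f^4).
≈ 4.000 × (0.2500 + 0.0625 + 0.0156 + 0.0039) ≈ 4.000 × 0.3320 ≈ 1.328 mg/L.

1.3 mg/L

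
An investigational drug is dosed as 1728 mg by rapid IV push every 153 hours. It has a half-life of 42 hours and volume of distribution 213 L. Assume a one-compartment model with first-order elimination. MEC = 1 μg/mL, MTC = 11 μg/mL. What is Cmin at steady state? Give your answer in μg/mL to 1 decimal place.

Over one 153-h interval, 153/42 ≈ 3.6429 half-lives elapse, leaving f ≈ 0.0801 of each dose.
At steady state, accumulation factor R = 1/(1 − e^(−kτ)) ≈ 1.0871.
Each bolus raises the concentration by D/Vd = 1728/213 ≈ 8.113 μg/mL.
Cmax,ss = C₀/(1 − f) ≈ 8.113/0.9199 ≈ 8.819 μg/mL.
One interval later, Cmin,ss = Cmax,ss·e^(−kτ) ≈ 8.819 × 0.0801 ≈ 0.706 μg/mL.
Trough 0.7 μg/mL vs MEC 1 μg/mL: subtherapeutic.

0.7 μg/mL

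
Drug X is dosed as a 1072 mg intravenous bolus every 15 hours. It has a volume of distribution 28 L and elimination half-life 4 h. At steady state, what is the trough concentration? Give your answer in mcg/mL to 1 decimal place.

τ/t½ = 15/4 ≈ 3.75, so fraction remaining f = (1/2)^(15/4) ≈ 0.0743.
Each bolus raises the concentration by D/Vd = 1072/28 ≈ 38.286 mcg/mL.
Steady-state trough Cmin,ss = C₀·f/(1−f) ≈ 38.286 × 0.0743/0.9257 ≈ 3.073 mcg/mL.

3.1 mcg/mL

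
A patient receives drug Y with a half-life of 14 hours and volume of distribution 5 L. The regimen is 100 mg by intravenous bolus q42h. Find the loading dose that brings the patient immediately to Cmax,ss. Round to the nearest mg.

114 mg

f = (1/2)^(42/14) ≈ 0.125000; accumulation ratio R = 1/(1−f) ≈ 1.14286.
Loading dose to hit Cmax,ss on first dose: D_load = D_maint·R ≈ 100 × 1.14286 ≈ 114.29 mg.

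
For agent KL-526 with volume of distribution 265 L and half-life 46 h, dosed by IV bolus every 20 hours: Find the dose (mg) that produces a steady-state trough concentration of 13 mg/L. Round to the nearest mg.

1212 mg

τ/t½ = 20/46 ≈ 0.43478, so f = (1/2)^(20/46) ≈ 0.739805.
Cmin,ss = (D/Vd)·f/(1−f), so D = Cmin,ss·Vd·(1−f)/f.
D = 13 × 265 × (1−f)/f ≈ 13 × 265 × 0.35171 ≈ 1211.64 mg.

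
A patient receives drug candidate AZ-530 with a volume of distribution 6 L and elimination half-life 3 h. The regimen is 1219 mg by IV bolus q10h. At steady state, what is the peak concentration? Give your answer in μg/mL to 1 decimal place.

225.5 μg/mL

Over one 10-h interval, 10/3 ≈ 3.3333 half-lives elapse, leaving f ≈ 0.0992 of each dose.
At steady state, accumulation factor R = 1/(1 − e^(−kτ)) ≈ 1.1101.
Single-dose peak C₀ = D/Vd = 1219/6 ≈ 203.167 μg/mL.
Cmax,ss = C₀/(1 − f) ≈ 203.167/0.9008 ≈ 225.541 μg/mL.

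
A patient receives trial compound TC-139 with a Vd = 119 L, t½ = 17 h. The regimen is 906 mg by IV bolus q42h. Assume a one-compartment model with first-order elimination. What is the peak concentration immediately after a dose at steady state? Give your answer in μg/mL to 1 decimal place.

9.3 μg/mL

τ/t½ = 42/17 ≈ 2.4706, so fraction remaining f = (1/2)^(42/17) ≈ 0.1804.
At steady state, accumulation factor R = 1/(1 − e^(−kτ)) ≈ 1.2201.
Each bolus raises the concentration by D/Vd = 906/119 ≈ 7.613 μg/mL.
Steady-state peak Cmax,ss = C₀·R ≈ 7.613 × 1.2201 ≈ 9.289 μg/mL.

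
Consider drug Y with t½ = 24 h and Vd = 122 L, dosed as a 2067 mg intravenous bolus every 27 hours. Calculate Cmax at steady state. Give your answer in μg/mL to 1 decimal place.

τ/t½ = 27/24 ≈ 1.125, so fraction remaining f = (1/2)^(27/24) ≈ 0.4585.
At steady state, accumulation factor R = 1/(1 − e^(−kτ)) ≈ 1.8467.
Each bolus raises the concentration by D/Vd = 2067/122 ≈ 16.943 μg/mL.
Steady-state peak Cmax,ss = C₀·R ≈ 16.943 × 1.8467 ≈ 31.289 μg/mL.

31.3 μg/mL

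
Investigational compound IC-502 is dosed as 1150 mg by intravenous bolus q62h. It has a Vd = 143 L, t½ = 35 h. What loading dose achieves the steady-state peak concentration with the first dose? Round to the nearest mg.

f = (1/2)^(62/35) ≈ 0.292919; accumulation ratio R = 1/(1−f) ≈ 1.41427.
Loading dose to hit Cmax,ss on first dose: D_load = D_maint·R ≈ 1150 × 1.41427 ≈ 1626.41 mg.

1626 mg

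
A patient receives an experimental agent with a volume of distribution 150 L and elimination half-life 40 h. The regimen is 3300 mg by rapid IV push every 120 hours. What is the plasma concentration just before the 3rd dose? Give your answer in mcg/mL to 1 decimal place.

f = (1/2)^(τ/t½) = (1/2)^(120/40) ≈ 0.1250.
C₀ = D/Vd = 3300/150 ≈ 22.000 mcg/mL.
Before the 3rd dose, 2 doses have been given. Superposition: Cmin = C₀·(f + f²).
≈ 22.000 × (0.1250 + 0.0156) ≈ 22.000 × 0.1406 ≈ 3.093 mcg/mL.

3.1 mcg/mL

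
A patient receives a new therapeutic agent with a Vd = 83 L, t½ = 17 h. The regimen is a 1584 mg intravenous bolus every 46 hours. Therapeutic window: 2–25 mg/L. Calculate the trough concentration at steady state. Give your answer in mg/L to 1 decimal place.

Over one 46-h interval, 46/17 ≈ 2.7059 half-lives elapse, leaving f ≈ 0.1533 of each dose.
Each bolus raises the concentration by D/Vd = 1584/83 ≈ 19.084 mg/L.
Steady-state trough Cmin,ss = C₀·f/(1−f) ≈ 19.084 × 0.1533/0.8467 ≈ 3.455 mg/L.
Trough 3.5 mg/L vs MEC 2 mg/L: adequate.

3.5 mg/L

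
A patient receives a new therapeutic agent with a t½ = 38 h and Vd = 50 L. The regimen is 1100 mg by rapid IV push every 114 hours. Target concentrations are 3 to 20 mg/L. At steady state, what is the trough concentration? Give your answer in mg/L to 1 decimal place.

τ = 114 h = 3 half-lives, so f = (1/2)^3 = 0.125.
Accumulation ratio R = 1/(1 − f) = 1/0.875 = 8/7.
Single-dose peak C₀ = D/Vd = 1100/50 = 22 mg/L.
Steady-state peak Cmax,ss = C₀·R = 22 × 8/7 ≈ 25.143 mg/L.
Steady-state trough Cmin,ss = Cmax,ss·f ≈ 25.143 × 0.125 ≈ 3.143 mg/L.
Trough 3.1 mg/L vs MEC 3 mg/L: adequate.

3.1 mg/L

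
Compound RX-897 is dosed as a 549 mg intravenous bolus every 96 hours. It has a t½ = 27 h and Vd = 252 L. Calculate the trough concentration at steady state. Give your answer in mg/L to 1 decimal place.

τ/t½ = 96/27 ≈ 3.5556, so fraction remaining f = (1/2)^(96/27) ≈ 0.0850.
Single-dose peak C₀ = D/Vd = 549/252 ≈ 2.179 mg/L.
Steady-state trough Cmin,ss = C₀·f/(1−f) ≈ 2.179 × 0.0850/0.9150 ≈ 0.202 mg/L.

0.2 mg/L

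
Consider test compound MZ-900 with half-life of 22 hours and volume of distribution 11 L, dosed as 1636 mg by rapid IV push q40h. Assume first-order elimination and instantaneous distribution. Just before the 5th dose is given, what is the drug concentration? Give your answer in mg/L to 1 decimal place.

f = (1/2)^(τ/t½) = (1/2)^(40/22) ≈ 0.2836.
C₀ = D/Vd = 1636/11 ≈ 148.727 mg/L.
Before the 5th dose, 4 doses have been given. Superposition: Cmin = C₀·(f + f² + … + f^4).
≈ 148.727 × (0.2836 + 0.0804 + 0.0228 + 0.0065) ≈ 148.727 × 0.3933 ≈ 58.494 mg/L.

58.5 mg/L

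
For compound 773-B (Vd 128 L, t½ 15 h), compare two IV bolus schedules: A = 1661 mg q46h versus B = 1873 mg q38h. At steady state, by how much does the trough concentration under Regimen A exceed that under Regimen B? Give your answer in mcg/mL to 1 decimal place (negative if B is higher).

-1.3 mcg/mL

Regimen A: f = (1/2)^(46/15) ≈ 0.1194; Cmin,ss = (1661/128)·f/(1−f) ≈ 1.759 mcg/mL.
Regimen B: f = (1/2)^(38/15) ≈ 0.1727; Cmin,ss = (1873/128)·f/(1−f) ≈ 3.055 mcg/mL.
Difference ≈ 1.759 − 3.055 ≈ -1.296 mcg/mL.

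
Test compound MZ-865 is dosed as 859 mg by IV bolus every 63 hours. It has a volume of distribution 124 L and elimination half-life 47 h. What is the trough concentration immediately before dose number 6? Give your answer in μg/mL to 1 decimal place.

f = (1/2)^(τ/t½) = (1/2)^(63/47) ≈ 0.3949.
C₀ = D/Vd = 859/124 ≈ 6.927 μg/mL.
Before the 6th dose, 5 doses have been given. Superposition: Cmin = C₀·(f + f² + … + f^5).
≈ 6.927 × (0.3949 + 0.1559 + 0.0616 + 0.0243 + 0.0096) ≈ 6.927 × 0.6463 ≈ 4.477 μg/mL.

4.5 μg/mL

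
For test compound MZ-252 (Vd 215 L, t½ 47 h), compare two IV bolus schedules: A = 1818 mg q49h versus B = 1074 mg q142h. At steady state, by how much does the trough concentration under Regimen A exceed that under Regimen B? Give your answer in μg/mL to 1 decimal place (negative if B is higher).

7.3 μg/mL

Regimen A: f = (1/2)^(49/47) ≈ 0.4855; Cmin,ss = (1818/215)·f/(1−f) ≈ 7.979 μg/mL.
Regimen B: f = (1/2)^(142/47) ≈ 0.1232; Cmin,ss = (1074/215)·f/(1−f) ≈ 0.702 μg/mL.
Difference ≈ 7.979 − 0.702 ≈ 7.277 μg/mL.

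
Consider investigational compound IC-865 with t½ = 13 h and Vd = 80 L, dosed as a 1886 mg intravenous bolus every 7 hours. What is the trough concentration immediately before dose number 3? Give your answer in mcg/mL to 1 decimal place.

f = (1/2)^(τ/t½) = (1/2)^(7/13) ≈ 0.6885.
C₀ = D/Vd = 1886/80 ≈ 23.575 mcg/mL.
Before the 3rd dose, 2 doses have been given. Superposition: Cmin = C₀·(f + f²).
≈ 23.575 × (0.6885 + 0.4740) ≈ 23.575 × 1.1625 ≈ 27.406 mcg/mL.

27.4 mcg/mL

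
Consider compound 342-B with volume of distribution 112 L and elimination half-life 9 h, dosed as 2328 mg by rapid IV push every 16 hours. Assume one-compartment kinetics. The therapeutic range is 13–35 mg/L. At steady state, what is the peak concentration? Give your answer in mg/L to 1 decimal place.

k = ln2/t½ = ln2/9 ≈ 0.077016 h⁻¹; fraction remaining f = e^(−kτ) = e^(−0.077016×16) ≈ 0.2916.
At steady state, accumulation factor R = 1/(1 − e^(−kτ)) ≈ 1.4116.
Single-dose peak C₀ = D/Vd = 2328/112 ≈ 20.786 mg/L.
Cmax,ss = C₀/(1 − f) ≈ 20.786/0.7084 ≈ 29.342 mg/L.
Peak 29.3 mg/L vs MTC 35 mg/L: below toxic threshold.

29.3 mg/L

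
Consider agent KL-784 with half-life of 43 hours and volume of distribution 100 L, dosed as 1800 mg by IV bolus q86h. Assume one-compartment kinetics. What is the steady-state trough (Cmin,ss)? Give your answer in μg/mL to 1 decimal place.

6.0 μg/mL

The dosing interval is 2 half-lives, so f = 2^(−2) = 0.25.
Accumulation ratio R = 1/(1 − f) = 1/0.75 = 4/3.
Single-dose peak C₀ = D/Vd = 1800/100 = 18 μg/mL.
Steady-state peak Cmax,ss = C₀·R = 18 × 4/3 ≈ 24.000 μg/mL.
Steady-state trough Cmin,ss = Cmax,ss·f ≈ 24.000 × 0.25 ≈ 6.000 μg/mL.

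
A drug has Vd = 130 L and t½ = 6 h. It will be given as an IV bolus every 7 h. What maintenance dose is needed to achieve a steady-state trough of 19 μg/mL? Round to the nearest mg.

3075 mg

τ/t½ = 7/6 ≈ 1.1667, so f = (1/2)^(7/6) ≈ 0.445449.
Cmin,ss = (D/Vd)·f/(1−f), so D = Cmin,ss·Vd·(1−f)/f.
D = 19 × 130 × (1−f)/f ≈ 19 × 130 × 1.24493 ≈ 3074.98 mg.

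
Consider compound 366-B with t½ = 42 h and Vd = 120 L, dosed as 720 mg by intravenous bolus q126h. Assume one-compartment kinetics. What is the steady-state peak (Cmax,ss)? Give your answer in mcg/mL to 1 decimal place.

τ = 126 h = 3 half-lives, so f = (1/2)^3 = 0.125.
At steady state, R = 1/(1 − 0.125) = 8/7.
Single-dose peak C₀ = D/Vd = 720/120 = 6 mcg/mL.
Steady-state peak Cmax,ss = C₀·R = 6 × 8/7 ≈ 6.857 mcg/mL.

6.9 mcg/mL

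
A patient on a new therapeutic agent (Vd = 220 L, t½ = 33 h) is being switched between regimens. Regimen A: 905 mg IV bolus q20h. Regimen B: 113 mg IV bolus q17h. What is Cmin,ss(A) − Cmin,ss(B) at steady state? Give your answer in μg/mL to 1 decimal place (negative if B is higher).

6.7 μg/mL

Regimen A: f = (1/2)^(20/33) ≈ 0.6570; Cmin,ss = (905/220)·f/(1−f) ≈ 7.879 μg/mL.
Regimen B: f = (1/2)^(17/33) ≈ 0.6997; Cmin,ss = (113/220)·f/(1−f) ≈ 1.197 μg/mL.
Difference ≈ 7.879 − 1.197 ≈ 6.682 μg/mL.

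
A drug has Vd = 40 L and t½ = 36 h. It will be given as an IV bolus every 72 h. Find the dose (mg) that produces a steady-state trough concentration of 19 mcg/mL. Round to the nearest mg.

τ/t½ = 72/36 ≈ 2, so f = (1/2)^(72/36) ≈ 0.250000.
Cmin,ss = (D/Vd)·f/(1−f), so D = Cmin,ss·Vd·(1−f)/f.
D = 19 × 40 × (1−f)/f ≈ 19 × 40 × 3.00000 ≈ 2280.00 mg.

2280 mg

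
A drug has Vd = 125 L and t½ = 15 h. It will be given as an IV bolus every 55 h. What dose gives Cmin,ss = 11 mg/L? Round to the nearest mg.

16086 mg

τ/t½ = 55/15 ≈ 3.6667, so f = (1/2)^(55/15) ≈ 0.078745.
Cmin,ss = (D/Vd)·f/(1−f), so D = Cmin,ss·Vd·(1−f)/f.
D = 11 × 125 × (1−f)/f ≈ 11 × 125 × 11.69922 ≈ 16086.43 mg.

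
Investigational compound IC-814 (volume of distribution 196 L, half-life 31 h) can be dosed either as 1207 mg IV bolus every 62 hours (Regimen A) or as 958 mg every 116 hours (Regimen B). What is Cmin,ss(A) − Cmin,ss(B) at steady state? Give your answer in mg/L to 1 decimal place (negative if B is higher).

Regimen A: f = (1/2)^(62/31) ≈ 0.2500; Cmin,ss = (1207/196)·f/(1−f) ≈ 2.053 mg/L.
Regimen B: f = (1/2)^(116/31) ≈ 0.0747; Cmin,ss = (958/196)·f/(1−f) ≈ 0.395 mg/L.
Difference ≈ 2.053 − 0.395 ≈ 1.658 mg/L.

1.7 mg/L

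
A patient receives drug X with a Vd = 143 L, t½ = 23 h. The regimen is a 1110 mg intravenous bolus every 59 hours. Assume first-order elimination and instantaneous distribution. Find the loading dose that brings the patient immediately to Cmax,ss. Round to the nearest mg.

1336 mg

f = (1/2)^(59/23) ≈ 0.168963; accumulation ratio R = 1/(1−f) ≈ 1.20332.
Loading dose to hit Cmax,ss on first dose: D_load = D_maint·R ≈ 1110 × 1.20332 ≈ 1335.69 mg.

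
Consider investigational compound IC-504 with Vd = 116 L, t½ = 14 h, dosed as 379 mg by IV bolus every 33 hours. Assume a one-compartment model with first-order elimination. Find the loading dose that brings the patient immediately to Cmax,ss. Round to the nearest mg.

f = (1/2)^(33/14) ≈ 0.195177; accumulation ratio R = 1/(1−f) ≈ 1.24251.
Loading dose to hit Cmax,ss on first dose: D_load = D_maint·R ≈ 379 × 1.24251 ≈ 470.91 mg.

471 mg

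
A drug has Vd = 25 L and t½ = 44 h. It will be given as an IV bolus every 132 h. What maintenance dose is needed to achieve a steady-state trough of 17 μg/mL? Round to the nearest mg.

2975 mg

τ/t½ = 132/44 ≈ 3, so f = (1/2)^(132/44) ≈ 0.125000.
Cmin,ss = (D/Vd)·f/(1−f), so D = Cmin,ss·Vd·(1−f)/f.
D = 17 × 25 × (1−f)/f ≈ 17 × 25 × 7.00000 ≈ 2975.00 mg.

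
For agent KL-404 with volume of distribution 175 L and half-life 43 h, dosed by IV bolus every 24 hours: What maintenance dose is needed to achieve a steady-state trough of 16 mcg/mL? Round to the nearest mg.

1323 mg

τ/t½ = 24/43 ≈ 0.55814, so f = (1/2)^(24/43) ≈ 0.679177.
Cmin,ss = (D/Vd)·f/(1−f), so D = Cmin,ss·Vd·(1−f)/f.
D = 16 × 175 × (1−f)/f ≈ 16 × 175 × 0.47237 ≈ 1322.64 mg.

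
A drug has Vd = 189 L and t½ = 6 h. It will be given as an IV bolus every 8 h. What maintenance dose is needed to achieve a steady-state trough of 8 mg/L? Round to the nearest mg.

τ/t½ = 8/6 ≈ 1.3333, so f = (1/2)^(8/6) ≈ 0.396850.
Cmin,ss = (D/Vd)·f/(1−f), so D = Cmin,ss·Vd·(1−f)/f.
D = 8 × 189 × (1−f)/f ≈ 8 × 189 × 1.51984 ≈ 2298.00 mg.

2298 mg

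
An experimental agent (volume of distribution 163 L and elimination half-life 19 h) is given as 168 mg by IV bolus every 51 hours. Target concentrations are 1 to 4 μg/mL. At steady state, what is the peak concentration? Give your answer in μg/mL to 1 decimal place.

1.2 μg/mL

τ/t½ = 51/19 ≈ 2.6842, so fraction remaining f = (1/2)^(51/19) ≈ 0.1556.
At steady state, accumulation factor R = 1/(1 − e^(−kτ)) ≈ 1.1843.
Each bolus raises the concentration by D/Vd = 168/163 ≈ 1.031 μg/mL.
Steady-state peak Cmax,ss = C₀·R ≈ 1.031 × 1.1843 ≈ 1.221 μg/mL.
Peak 1.2 μg/mL vs MTC 4 μg/mL: below toxic threshold.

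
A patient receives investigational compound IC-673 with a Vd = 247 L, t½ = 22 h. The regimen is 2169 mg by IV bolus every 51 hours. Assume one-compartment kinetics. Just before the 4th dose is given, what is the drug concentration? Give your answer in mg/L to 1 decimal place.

2.2 mg/L

f = (1/2)^(τ/t½) = (1/2)^(51/22) ≈ 0.2005.
C₀ = D/Vd = 2169/247 ≈ 8.781 mg/L.
Before the 4th dose, 3 doses have been given. Superposition: Cmin = C₀·(f + f² + … + f^3).
≈ 8.781 × (0.2005 + 0.0402 + 0.0081) ≈ 8.781 × 0.2488 ≈ 2.185 mg/L.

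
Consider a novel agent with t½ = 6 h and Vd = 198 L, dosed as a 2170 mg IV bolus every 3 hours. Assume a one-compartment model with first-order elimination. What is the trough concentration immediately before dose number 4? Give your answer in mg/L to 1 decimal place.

17.1 mg/L

f = (1/2)^(τ/t½) = (1/2)^(3/6) ≈ 0.7071.
C₀ = D/Vd = 2170/198 ≈ 10.960 mg/L.
Before the 4th dose, 3 doses have been given. Superposition: Cmin = C₀·(f + f² + … + f^3).
≈ 10.960 × (0.7071 + 0.5000 + 0.3535) ≈ 10.960 × 1.5606 ≈ 17.104 mg/L.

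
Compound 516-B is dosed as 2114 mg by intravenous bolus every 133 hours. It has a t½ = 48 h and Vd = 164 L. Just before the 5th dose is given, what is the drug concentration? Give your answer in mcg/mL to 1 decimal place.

2.2 mcg/mL

f = (1/2)^(τ/t½) = (1/2)^(133/48) ≈ 0.1465.
C₀ = D/Vd = 2114/164 ≈ 12.890 mcg/mL.
Before the 5th dose, 4 doses have been given. Superposition: Cmin = C₀·(f + f² + … + f^4).
≈ 12.890 × (0.1465 + 0.0215 + 0.0031 + 0.0005) ≈ 12.890 × 0.1716 ≈ 2.212 mcg/mL.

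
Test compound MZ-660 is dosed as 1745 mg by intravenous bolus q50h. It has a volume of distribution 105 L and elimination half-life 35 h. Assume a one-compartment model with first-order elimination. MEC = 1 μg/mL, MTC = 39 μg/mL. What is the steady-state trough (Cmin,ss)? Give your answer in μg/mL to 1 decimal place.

9.8 μg/mL

τ/t½ = 50/35 ≈ 1.4286, so fraction remaining f = (1/2)^(50/35) ≈ 0.3715.
Accumulation ratio R = 1/(1 − f) ≈ 1/0.6285 ≈ 1.5911.
Single-dose peak C₀ = D/Vd = 1745/105 ≈ 16.619 μg/mL.
Cmax,ss = C₀/(1 − f) ≈ 16.619/0.6285 ≈ 26.442 μg/mL.
Steady-state trough Cmin,ss = Cmax,ss·f ≈ 26.442 × 0.3715 ≈ 9.823 μg/mL.
Trough 9.8 μg/mL vs MEC 1 μg/mL: adequate.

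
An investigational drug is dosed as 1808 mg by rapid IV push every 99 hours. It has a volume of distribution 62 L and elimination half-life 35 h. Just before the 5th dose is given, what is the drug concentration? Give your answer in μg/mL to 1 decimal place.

f = (1/2)^(τ/t½) = (1/2)^(99/35) ≈ 0.1408.
C₀ = D/Vd = 1808/62 ≈ 29.161 μg/mL.
Before the 5th dose, 4 doses have been given. Superposition: Cmin = C₀·(f + f² + … + f^4).
≈ 29.161 × (0.1408 + 0.0198 + 0.0028 + 0.0004) ≈ 29.161 × 0.1638 ≈ 4.777 μg/mL.

4.8 μg/mL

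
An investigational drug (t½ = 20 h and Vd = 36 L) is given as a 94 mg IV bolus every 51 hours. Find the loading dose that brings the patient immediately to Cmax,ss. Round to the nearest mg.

f = (1/2)^(51/20) ≈ 0.170755; accumulation ratio R = 1/(1−f) ≈ 1.20592.
Loading dose to hit Cmax,ss on first dose: D_load = D_maint·R ≈ 94 × 1.20592 ≈ 113.36 mg.

113 mg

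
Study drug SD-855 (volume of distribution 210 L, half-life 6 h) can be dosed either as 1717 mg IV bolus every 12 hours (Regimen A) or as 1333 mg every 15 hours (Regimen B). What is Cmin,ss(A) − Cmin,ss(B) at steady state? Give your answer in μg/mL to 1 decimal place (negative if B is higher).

Regimen A: f = (1/2)^(12/6) ≈ 0.2500; Cmin,ss = (1717/210)·f/(1−f) ≈ 2.725 μg/mL.
Regimen B: f = (1/2)^(15/6) ≈ 0.1768; Cmin,ss = (1333/210)·f/(1−f) ≈ 1.363 μg/mL.
Difference ≈ 2.725 − 1.363 ≈ 1.362 μg/mL.

1.4 μg/mL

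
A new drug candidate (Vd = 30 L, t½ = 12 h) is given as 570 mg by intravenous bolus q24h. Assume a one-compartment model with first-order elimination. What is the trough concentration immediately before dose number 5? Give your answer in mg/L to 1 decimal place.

6.3 mg/L

f = (1/2)^(τ/t½) = (1/2)^(24/12) ≈ 0.2500.
C₀ = D/Vd = 570/30 ≈ 19.000 mg/L.
Before the 5th dose, 4 doses have been given. Superposition: Cmin = C₀·(f + f² + … + f^4).
≈ 19.000 × (0.2500 + 0.0625 + 0.0156 + 0.0039) ≈ 19.000 × 0.3320 ≈ 6.308 mg/L.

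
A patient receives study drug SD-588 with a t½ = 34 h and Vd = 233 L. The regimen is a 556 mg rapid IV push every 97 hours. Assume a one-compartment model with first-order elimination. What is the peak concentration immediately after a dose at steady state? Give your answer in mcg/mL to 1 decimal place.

k = ln2/t½ = ln2/34 ≈ 0.020387 h⁻¹; fraction remaining f = e^(−kτ) = e^(−0.020387×97) ≈ 0.1384.
Accumulation ratio R = 1/(1 − f) ≈ 1/0.8616 ≈ 1.1606.
Single-dose peak C₀ = D/Vd = 556/233 ≈ 2.386 mcg/mL.
Steady-state peak Cmax,ss = C₀·R ≈ 2.386 × 1.1606 ≈ 2.769 mcg/mL.

2.8 mcg/mL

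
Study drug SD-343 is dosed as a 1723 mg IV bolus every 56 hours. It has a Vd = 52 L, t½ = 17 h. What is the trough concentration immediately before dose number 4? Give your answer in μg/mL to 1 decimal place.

3.8 μg/mL

f = (1/2)^(τ/t½) = (1/2)^(56/17) ≈ 0.1019.
C₀ = D/Vd = 1723/52 ≈ 33.135 μg/mL.
Before the 4th dose, 3 doses have been given. Superposition: Cmin = C₀·(f + f² + … + f^3).
≈ 33.135 × (0.1019 + 0.0104 + 0.0011) ≈ 33.135 × 0.1134 ≈ 3.758 μg/mL.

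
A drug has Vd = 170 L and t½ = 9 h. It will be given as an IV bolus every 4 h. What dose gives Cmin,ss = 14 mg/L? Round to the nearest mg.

τ/t½ = 4/9 ≈ 0.44444, so f = (1/2)^(4/9) ≈ 0.734867.
Cmin,ss = (D/Vd)·f/(1−f), so D = Cmin,ss·Vd·(1−f)/f.
D = 14 × 170 × (1−f)/f ≈ 14 × 170 × 0.36079 ≈ 858.68 mg.

859 mg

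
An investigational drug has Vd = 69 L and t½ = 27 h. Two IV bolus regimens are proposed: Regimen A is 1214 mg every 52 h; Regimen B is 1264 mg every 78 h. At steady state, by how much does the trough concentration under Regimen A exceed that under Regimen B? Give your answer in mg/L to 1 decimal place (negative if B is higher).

Regimen A: f = (1/2)^(52/27) ≈ 0.2632; Cmin,ss = (1214/69)·f/(1−f) ≈ 6.285 mg/L.
Regimen B: f = (1/2)^(78/27) ≈ 0.1350; Cmin,ss = (1264/69)·f/(1−f) ≈ 2.859 mg/L.
Difference ≈ 6.285 − 2.859 ≈ 3.426 mg/L.

3.4 mg/L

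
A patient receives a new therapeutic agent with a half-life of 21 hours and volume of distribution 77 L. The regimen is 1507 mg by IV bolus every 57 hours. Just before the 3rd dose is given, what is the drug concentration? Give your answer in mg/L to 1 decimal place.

f = (1/2)^(τ/t½) = (1/2)^(57/21) ≈ 0.1524.
C₀ = D/Vd = 1507/77 ≈ 19.571 mg/L.
Before the 3rd dose, 2 doses have been given. Superposition: Cmin = C₀·(f + f²).
≈ 19.571 × (0.1524 + 0.0232) ≈ 19.571 × 0.1756 ≈ 3.437 mg/L.

3.4 mg/L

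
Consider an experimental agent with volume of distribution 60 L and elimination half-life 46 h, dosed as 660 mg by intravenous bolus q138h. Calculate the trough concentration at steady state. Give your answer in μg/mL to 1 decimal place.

The dosing interval is 3 half-lives, so f = 2^(−3) = 0.125.
Accumulation ratio R = 1/(1 − f) = 1/0.875 = 8/7.
Single-dose peak C₀ = D/Vd = 660/60 = 11 μg/mL.
Steady-state peak Cmax,ss = C₀·R = 11 × 8/7 ≈ 12.571 μg/mL.
Steady-state trough Cmin,ss = Cmax,ss·f ≈ 12.571 × 0.125 ≈ 1.571 μg/mL.

1.6 μg/mL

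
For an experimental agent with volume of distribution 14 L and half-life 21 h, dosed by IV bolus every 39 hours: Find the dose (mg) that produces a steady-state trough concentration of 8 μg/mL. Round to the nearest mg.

294 mg

τ/t½ = 39/21 ≈ 1.8571, so f = (1/2)^(39/21) ≈ 0.276022.
Cmin,ss = (D/Vd)·f/(1−f), so D = Cmin,ss·Vd·(1−f)/f.
D = 8 × 14 × (1−f)/f ≈ 8 × 14 × 2.62290 ≈ 293.76 mg.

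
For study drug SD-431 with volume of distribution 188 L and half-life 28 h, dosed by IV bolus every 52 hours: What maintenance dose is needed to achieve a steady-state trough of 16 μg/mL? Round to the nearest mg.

7890 mg

τ/t½ = 52/28 ≈ 1.8571, so f = (1/2)^(52/28) ≈ 0.276022.
Cmin,ss = (D/Vd)·f/(1−f), so D = Cmin,ss·Vd·(1−f)/f.
D = 16 × 188 × (1−f)/f ≈ 16 × 188 × 2.62290 ≈ 7889.68 mg.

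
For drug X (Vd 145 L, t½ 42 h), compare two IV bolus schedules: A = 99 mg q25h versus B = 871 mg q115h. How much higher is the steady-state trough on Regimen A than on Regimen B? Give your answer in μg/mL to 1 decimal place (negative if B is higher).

Regimen A: f = (1/2)^(25/42) ≈ 0.6619; Cmin,ss = (99/145)·f/(1−f) ≈ 1.337 μg/mL.
Regimen B: f = (1/2)^(115/42) ≈ 0.1499; Cmin,ss = (871/145)·f/(1−f) ≈ 1.059 μg/mL.
Difference ≈ 1.337 − 1.059 ≈ 0.278 μg/mL.

0.3 μg/mL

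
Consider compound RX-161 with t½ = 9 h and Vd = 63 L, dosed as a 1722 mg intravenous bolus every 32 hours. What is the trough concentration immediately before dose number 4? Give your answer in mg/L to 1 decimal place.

2.5 mg/L

f = (1/2)^(τ/t½) = (1/2)^(32/9) ≈ 0.0850.
C₀ = D/Vd = 1722/63 ≈ 27.333 mg/L.
Before the 4th dose, 3 doses have been given. Superposition: Cmin = C₀·(f + f² + … + f^3).
≈ 27.333 × (0.0850 + 0.0072 + 0.0006) ≈ 27.333 × 0.0928 ≈ 2.537 mg/L.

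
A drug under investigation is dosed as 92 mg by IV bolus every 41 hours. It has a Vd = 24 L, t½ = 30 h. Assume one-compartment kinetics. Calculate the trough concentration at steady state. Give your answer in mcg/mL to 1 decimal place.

k = ln2/t½ = ln2/30 ≈ 0.023105 h⁻¹; fraction remaining f = e^(−kτ) = e^(−0.023105×41) ≈ 0.3878.
Accumulation ratio R = 1/(1 − f) ≈ 1/0.6122 ≈ 1.6335.
Each bolus raises the concentration by D/Vd = 92/24 ≈ 3.833 mcg/mL.
Cmax,ss = C₀/(1 − f) ≈ 3.833/0.6122 ≈ 6.261 mcg/mL.
One interval later, Cmin,ss = Cmax,ss·e^(−kτ) ≈ 6.261 × 0.3878 ≈ 2.428 mcg/mL.

2.4 mcg/mL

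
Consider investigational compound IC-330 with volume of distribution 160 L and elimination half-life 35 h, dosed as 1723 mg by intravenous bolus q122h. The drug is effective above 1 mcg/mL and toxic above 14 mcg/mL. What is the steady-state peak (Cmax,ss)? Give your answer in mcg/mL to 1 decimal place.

11.8 mcg/mL

k = ln2/t½ = ln2/35 ≈ 0.019804 h⁻¹; fraction remaining f = e^(−kτ) = e^(−0.019804×122) ≈ 0.0893.
Accumulation ratio R = 1/(1 − f) ≈ 1/0.9107 ≈ 1.0981.
Single-dose peak C₀ = D/Vd = 1723/160 ≈ 10.769 mcg/mL.
Steady-state peak Cmax,ss = C₀·R ≈ 10.769 × 1.0981 ≈ 11.825 mcg/mL.
Peak 11.8 mcg/mL vs MTC 14 mcg/mL: below toxic threshold.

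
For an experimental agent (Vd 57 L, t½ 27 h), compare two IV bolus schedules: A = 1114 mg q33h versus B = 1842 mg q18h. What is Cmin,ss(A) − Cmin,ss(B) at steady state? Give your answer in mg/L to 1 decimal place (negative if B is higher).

-40.4 mg/L

Regimen A: f = (1/2)^(33/27) ≈ 0.4286; Cmin,ss = (1114/57)·f/(1−f) ≈ 14.660 mg/L.
Regimen B: f = (1/2)^(18/27) ≈ 0.6300; Cmin,ss = (1842/57)·f/(1−f) ≈ 55.024 mg/L.
Difference ≈ 14.660 − 55.024 ≈ -40.364 mg/L.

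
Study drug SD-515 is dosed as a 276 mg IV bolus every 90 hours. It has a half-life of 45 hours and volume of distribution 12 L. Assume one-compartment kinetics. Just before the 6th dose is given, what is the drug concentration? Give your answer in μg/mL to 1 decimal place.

f = (1/2)^(τ/t½) = (1/2)^(90/45) ≈ 0.2500.
C₀ = D/Vd = 276/12 ≈ 23.000 μg/mL.
Before the 6th dose, 5 doses have been given. Superposition: Cmin = C₀·(f + f² + … + f^5).
≈ 23.000 × (0.2500 + 0.0625 + 0.0156 + 0.0039 + 0.0010) ≈ 23.000 × 0.3330 ≈ 7.659 μg/mL.

7.7 μg/mL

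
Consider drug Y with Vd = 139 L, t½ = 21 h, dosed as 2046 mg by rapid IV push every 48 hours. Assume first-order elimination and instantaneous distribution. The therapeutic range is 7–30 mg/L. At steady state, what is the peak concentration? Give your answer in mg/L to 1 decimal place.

τ/t½ = 48/21 ≈ 2.2857, so fraction remaining f = (1/2)^(48/21) ≈ 0.2051.
At steady state, accumulation factor R = 1/(1 − e^(−kτ)) ≈ 1.2580.
Single-dose peak C₀ = D/Vd = 2046/139 ≈ 14.719 mg/L.
Cmax,ss = C₀/(1 − f) ≈ 14.719/0.7949 ≈ 18.517 mg/L.
Peak 18.5 mg/L vs MTC 30 mg/L: below toxic threshold.

18.5 mg/L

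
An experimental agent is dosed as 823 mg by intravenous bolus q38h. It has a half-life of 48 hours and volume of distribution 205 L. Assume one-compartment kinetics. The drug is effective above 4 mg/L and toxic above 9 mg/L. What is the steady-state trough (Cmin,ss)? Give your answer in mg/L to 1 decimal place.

τ/t½ = 38/48 ≈ 0.79167, so fraction remaining f = (1/2)^(38/48) ≈ 0.5777.
Accumulation ratio R = 1/(1 − f) ≈ 1/0.4223 ≈ 2.3680.
Each bolus raises the concentration by D/Vd = 823/205 ≈ 4.015 mg/L.
Cmax,ss = C₀/(1 − f) ≈ 4.015/0.4223 ≈ 9.507 mg/L.
Steady-state trough Cmin,ss = Cmax,ss·f ≈ 9.507 × 0.5777 ≈ 5.492 mg/L.
Trough 5.5 mg/L vs MEC 4 mg/L: adequate.

5.5 mg/L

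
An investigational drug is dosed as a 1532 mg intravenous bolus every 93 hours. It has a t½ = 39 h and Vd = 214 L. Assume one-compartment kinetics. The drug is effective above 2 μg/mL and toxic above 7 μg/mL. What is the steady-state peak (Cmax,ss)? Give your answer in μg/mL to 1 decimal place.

8.9 μg/mL

τ/t½ = 93/39 ≈ 2.3846, so fraction remaining f = (1/2)^(93/39) ≈ 0.1915.
Accumulation ratio R = 1/(1 − f) ≈ 1/0.8085 ≈ 1.2369.
Single-dose peak C₀ = D/Vd = 1532/214 ≈ 7.159 μg/mL.
Cmax,ss = C₀/(1 − f) ≈ 7.159/0.8085 ≈ 8.855 μg/mL.
Peak 8.9 μg/mL vs MTC 7 μg/mL: exceeds toxic threshold.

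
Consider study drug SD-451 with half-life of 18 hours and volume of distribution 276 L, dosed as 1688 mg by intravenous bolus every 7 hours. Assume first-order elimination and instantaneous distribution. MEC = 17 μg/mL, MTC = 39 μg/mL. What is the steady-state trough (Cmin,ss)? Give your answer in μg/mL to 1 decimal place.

Over one 7-h interval, 7/18 ≈ 0.38889 half-lives elapse, leaving f ≈ 0.7637 of each dose.
At steady state, accumulation factor R = 1/(1 − e^(−kτ)) ≈ 4.2319.
Each bolus raises the concentration by D/Vd = 1688/276 ≈ 6.116 μg/mL.
Steady-state peak Cmax,ss = C₀·R ≈ 6.116 × 4.2319 ≈ 25.882 μg/mL.
Steady-state trough Cmin,ss = Cmax,ss·f ≈ 25.882 × 0.7637 ≈ 19.766 μg/mL.
Trough 19.8 μg/mL vs MEC 17 μg/mL: adequate.

19.8 μg/mL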